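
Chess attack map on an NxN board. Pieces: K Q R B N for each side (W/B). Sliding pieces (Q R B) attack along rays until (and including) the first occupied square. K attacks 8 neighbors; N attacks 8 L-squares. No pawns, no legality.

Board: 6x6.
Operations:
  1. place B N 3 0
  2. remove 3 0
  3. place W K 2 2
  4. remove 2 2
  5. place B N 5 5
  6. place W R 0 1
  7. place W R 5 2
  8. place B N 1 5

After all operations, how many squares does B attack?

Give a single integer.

Answer: 4

Derivation:
Op 1: place BN@(3,0)
Op 2: remove (3,0)
Op 3: place WK@(2,2)
Op 4: remove (2,2)
Op 5: place BN@(5,5)
Op 6: place WR@(0,1)
Op 7: place WR@(5,2)
Op 8: place BN@(1,5)
Per-piece attacks for B:
  BN@(1,5): attacks (2,3) (3,4) (0,3)
  BN@(5,5): attacks (4,3) (3,4)
Union (4 distinct): (0,3) (2,3) (3,4) (4,3)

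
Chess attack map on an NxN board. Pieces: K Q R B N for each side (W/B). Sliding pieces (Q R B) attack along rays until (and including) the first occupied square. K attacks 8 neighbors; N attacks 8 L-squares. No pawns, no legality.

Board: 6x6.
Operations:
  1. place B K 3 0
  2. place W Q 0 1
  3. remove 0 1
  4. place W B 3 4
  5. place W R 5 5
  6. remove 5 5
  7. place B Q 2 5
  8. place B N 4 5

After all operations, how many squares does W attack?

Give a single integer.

Op 1: place BK@(3,0)
Op 2: place WQ@(0,1)
Op 3: remove (0,1)
Op 4: place WB@(3,4)
Op 5: place WR@(5,5)
Op 6: remove (5,5)
Op 7: place BQ@(2,5)
Op 8: place BN@(4,5)
Per-piece attacks for W:
  WB@(3,4): attacks (4,5) (4,3) (5,2) (2,5) (2,3) (1,2) (0,1) [ray(1,1) blocked at (4,5); ray(-1,1) blocked at (2,5)]
Union (7 distinct): (0,1) (1,2) (2,3) (2,5) (4,3) (4,5) (5,2)

Answer: 7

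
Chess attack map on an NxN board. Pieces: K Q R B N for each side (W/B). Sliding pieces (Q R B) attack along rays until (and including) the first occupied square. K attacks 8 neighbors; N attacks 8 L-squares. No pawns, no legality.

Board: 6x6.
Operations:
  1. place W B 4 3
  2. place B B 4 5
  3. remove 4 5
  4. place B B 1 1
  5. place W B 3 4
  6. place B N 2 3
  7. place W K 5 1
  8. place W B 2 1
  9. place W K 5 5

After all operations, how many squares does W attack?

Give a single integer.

Op 1: place WB@(4,3)
Op 2: place BB@(4,5)
Op 3: remove (4,5)
Op 4: place BB@(1,1)
Op 5: place WB@(3,4)
Op 6: place BN@(2,3)
Op 7: place WK@(5,1)
Op 8: place WB@(2,1)
Op 9: place WK@(5,5)
Per-piece attacks for W:
  WB@(2,1): attacks (3,2) (4,3) (3,0) (1,2) (0,3) (1,0) [ray(1,1) blocked at (4,3)]
  WB@(3,4): attacks (4,5) (4,3) (2,5) (2,3) [ray(1,-1) blocked at (4,3); ray(-1,-1) blocked at (2,3)]
  WB@(4,3): attacks (5,4) (5,2) (3,4) (3,2) (2,1) [ray(-1,1) blocked at (3,4); ray(-1,-1) blocked at (2,1)]
  WK@(5,1): attacks (5,2) (5,0) (4,1) (4,2) (4,0)
  WK@(5,5): attacks (5,4) (4,5) (4,4)
Union (18 distinct): (0,3) (1,0) (1,2) (2,1) (2,3) (2,5) (3,0) (3,2) (3,4) (4,0) (4,1) (4,2) (4,3) (4,4) (4,5) (5,0) (5,2) (5,4)

Answer: 18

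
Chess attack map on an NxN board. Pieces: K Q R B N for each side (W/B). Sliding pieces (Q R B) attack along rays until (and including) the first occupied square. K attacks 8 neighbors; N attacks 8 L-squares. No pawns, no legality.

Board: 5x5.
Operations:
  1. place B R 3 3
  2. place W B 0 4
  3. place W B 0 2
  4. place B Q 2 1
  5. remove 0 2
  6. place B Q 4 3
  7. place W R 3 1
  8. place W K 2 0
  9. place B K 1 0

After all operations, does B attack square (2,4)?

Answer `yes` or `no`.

Op 1: place BR@(3,3)
Op 2: place WB@(0,4)
Op 3: place WB@(0,2)
Op 4: place BQ@(2,1)
Op 5: remove (0,2)
Op 6: place BQ@(4,3)
Op 7: place WR@(3,1)
Op 8: place WK@(2,0)
Op 9: place BK@(1,0)
Per-piece attacks for B:
  BK@(1,0): attacks (1,1) (2,0) (0,0) (2,1) (0,1)
  BQ@(2,1): attacks (2,2) (2,3) (2,4) (2,0) (3,1) (1,1) (0,1) (3,2) (4,3) (3,0) (1,2) (0,3) (1,0) [ray(0,-1) blocked at (2,0); ray(1,0) blocked at (3,1); ray(1,1) blocked at (4,3); ray(-1,-1) blocked at (1,0)]
  BR@(3,3): attacks (3,4) (3,2) (3,1) (4,3) (2,3) (1,3) (0,3) [ray(0,-1) blocked at (3,1); ray(1,0) blocked at (4,3)]
  BQ@(4,3): attacks (4,4) (4,2) (4,1) (4,0) (3,3) (3,4) (3,2) (2,1) [ray(-1,0) blocked at (3,3); ray(-1,-1) blocked at (2,1)]
B attacks (2,4): yes

Answer: yes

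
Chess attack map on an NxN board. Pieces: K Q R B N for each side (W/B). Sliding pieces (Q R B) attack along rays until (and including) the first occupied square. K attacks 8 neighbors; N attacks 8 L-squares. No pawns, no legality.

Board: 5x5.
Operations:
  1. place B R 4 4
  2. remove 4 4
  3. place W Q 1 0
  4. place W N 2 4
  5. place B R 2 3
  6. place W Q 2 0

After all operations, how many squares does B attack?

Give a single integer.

Answer: 8

Derivation:
Op 1: place BR@(4,4)
Op 2: remove (4,4)
Op 3: place WQ@(1,0)
Op 4: place WN@(2,4)
Op 5: place BR@(2,3)
Op 6: place WQ@(2,0)
Per-piece attacks for B:
  BR@(2,3): attacks (2,4) (2,2) (2,1) (2,0) (3,3) (4,3) (1,3) (0,3) [ray(0,1) blocked at (2,4); ray(0,-1) blocked at (2,0)]
Union (8 distinct): (0,3) (1,3) (2,0) (2,1) (2,2) (2,4) (3,3) (4,3)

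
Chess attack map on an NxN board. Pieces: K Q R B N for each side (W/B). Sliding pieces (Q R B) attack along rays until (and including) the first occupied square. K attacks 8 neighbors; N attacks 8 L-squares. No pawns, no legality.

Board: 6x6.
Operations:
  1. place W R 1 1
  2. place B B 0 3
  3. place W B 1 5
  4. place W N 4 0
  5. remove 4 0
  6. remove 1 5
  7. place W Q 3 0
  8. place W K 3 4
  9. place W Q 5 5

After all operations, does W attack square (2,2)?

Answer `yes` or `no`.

Answer: yes

Derivation:
Op 1: place WR@(1,1)
Op 2: place BB@(0,3)
Op 3: place WB@(1,5)
Op 4: place WN@(4,0)
Op 5: remove (4,0)
Op 6: remove (1,5)
Op 7: place WQ@(3,0)
Op 8: place WK@(3,4)
Op 9: place WQ@(5,5)
Per-piece attacks for W:
  WR@(1,1): attacks (1,2) (1,3) (1,4) (1,5) (1,0) (2,1) (3,1) (4,1) (5,1) (0,1)
  WQ@(3,0): attacks (3,1) (3,2) (3,3) (3,4) (4,0) (5,0) (2,0) (1,0) (0,0) (4,1) (5,2) (2,1) (1,2) (0,3) [ray(0,1) blocked at (3,4); ray(-1,1) blocked at (0,3)]
  WK@(3,4): attacks (3,5) (3,3) (4,4) (2,4) (4,5) (4,3) (2,5) (2,3)
  WQ@(5,5): attacks (5,4) (5,3) (5,2) (5,1) (5,0) (4,5) (3,5) (2,5) (1,5) (0,5) (4,4) (3,3) (2,2) (1,1) [ray(-1,-1) blocked at (1,1)]
W attacks (2,2): yes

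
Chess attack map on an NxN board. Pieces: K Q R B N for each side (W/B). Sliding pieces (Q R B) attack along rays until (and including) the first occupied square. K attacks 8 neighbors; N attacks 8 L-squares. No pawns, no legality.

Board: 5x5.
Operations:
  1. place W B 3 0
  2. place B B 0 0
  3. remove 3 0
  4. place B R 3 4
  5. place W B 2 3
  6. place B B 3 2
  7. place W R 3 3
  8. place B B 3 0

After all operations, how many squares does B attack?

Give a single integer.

Answer: 14

Derivation:
Op 1: place WB@(3,0)
Op 2: place BB@(0,0)
Op 3: remove (3,0)
Op 4: place BR@(3,4)
Op 5: place WB@(2,3)
Op 6: place BB@(3,2)
Op 7: place WR@(3,3)
Op 8: place BB@(3,0)
Per-piece attacks for B:
  BB@(0,0): attacks (1,1) (2,2) (3,3) [ray(1,1) blocked at (3,3)]
  BB@(3,0): attacks (4,1) (2,1) (1,2) (0,3)
  BB@(3,2): attacks (4,3) (4,1) (2,3) (2,1) (1,0) [ray(-1,1) blocked at (2,3)]
  BR@(3,4): attacks (3,3) (4,4) (2,4) (1,4) (0,4) [ray(0,-1) blocked at (3,3)]
Union (14 distinct): (0,3) (0,4) (1,0) (1,1) (1,2) (1,4) (2,1) (2,2) (2,3) (2,4) (3,3) (4,1) (4,3) (4,4)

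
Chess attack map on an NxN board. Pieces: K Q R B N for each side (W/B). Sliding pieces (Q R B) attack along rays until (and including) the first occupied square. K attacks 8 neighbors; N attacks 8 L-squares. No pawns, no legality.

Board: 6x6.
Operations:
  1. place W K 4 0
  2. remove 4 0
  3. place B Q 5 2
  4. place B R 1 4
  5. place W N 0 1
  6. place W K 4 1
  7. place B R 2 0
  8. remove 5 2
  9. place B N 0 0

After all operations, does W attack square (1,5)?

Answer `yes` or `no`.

Op 1: place WK@(4,0)
Op 2: remove (4,0)
Op 3: place BQ@(5,2)
Op 4: place BR@(1,4)
Op 5: place WN@(0,1)
Op 6: place WK@(4,1)
Op 7: place BR@(2,0)
Op 8: remove (5,2)
Op 9: place BN@(0,0)
Per-piece attacks for W:
  WN@(0,1): attacks (1,3) (2,2) (2,0)
  WK@(4,1): attacks (4,2) (4,0) (5,1) (3,1) (5,2) (5,0) (3,2) (3,0)
W attacks (1,5): no

Answer: no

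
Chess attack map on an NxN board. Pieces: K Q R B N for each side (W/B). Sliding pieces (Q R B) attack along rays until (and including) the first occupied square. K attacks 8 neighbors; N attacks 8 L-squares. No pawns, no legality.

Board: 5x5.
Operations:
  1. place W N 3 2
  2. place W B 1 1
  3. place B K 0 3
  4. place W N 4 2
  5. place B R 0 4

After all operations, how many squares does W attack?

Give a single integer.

Answer: 14

Derivation:
Op 1: place WN@(3,2)
Op 2: place WB@(1,1)
Op 3: place BK@(0,3)
Op 4: place WN@(4,2)
Op 5: place BR@(0,4)
Per-piece attacks for W:
  WB@(1,1): attacks (2,2) (3,3) (4,4) (2,0) (0,2) (0,0)
  WN@(3,2): attacks (4,4) (2,4) (1,3) (4,0) (2,0) (1,1)
  WN@(4,2): attacks (3,4) (2,3) (3,0) (2,1)
Union (14 distinct): (0,0) (0,2) (1,1) (1,3) (2,0) (2,1) (2,2) (2,3) (2,4) (3,0) (3,3) (3,4) (4,0) (4,4)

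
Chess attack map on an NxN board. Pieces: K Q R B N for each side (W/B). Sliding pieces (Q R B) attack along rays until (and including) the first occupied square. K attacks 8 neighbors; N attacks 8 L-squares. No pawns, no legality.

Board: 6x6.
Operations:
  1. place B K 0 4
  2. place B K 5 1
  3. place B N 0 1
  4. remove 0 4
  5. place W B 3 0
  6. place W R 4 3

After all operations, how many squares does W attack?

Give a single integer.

Op 1: place BK@(0,4)
Op 2: place BK@(5,1)
Op 3: place BN@(0,1)
Op 4: remove (0,4)
Op 5: place WB@(3,0)
Op 6: place WR@(4,3)
Per-piece attacks for W:
  WB@(3,0): attacks (4,1) (5,2) (2,1) (1,2) (0,3)
  WR@(4,3): attacks (4,4) (4,5) (4,2) (4,1) (4,0) (5,3) (3,3) (2,3) (1,3) (0,3)
Union (13 distinct): (0,3) (1,2) (1,3) (2,1) (2,3) (3,3) (4,0) (4,1) (4,2) (4,4) (4,5) (5,2) (5,3)

Answer: 13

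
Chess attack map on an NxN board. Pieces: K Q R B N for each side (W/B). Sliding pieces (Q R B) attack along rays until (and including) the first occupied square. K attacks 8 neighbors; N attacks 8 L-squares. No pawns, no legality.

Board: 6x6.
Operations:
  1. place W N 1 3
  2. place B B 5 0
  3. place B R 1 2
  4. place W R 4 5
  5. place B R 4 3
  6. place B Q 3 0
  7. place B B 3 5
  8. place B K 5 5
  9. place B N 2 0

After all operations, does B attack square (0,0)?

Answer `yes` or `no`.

Op 1: place WN@(1,3)
Op 2: place BB@(5,0)
Op 3: place BR@(1,2)
Op 4: place WR@(4,5)
Op 5: place BR@(4,3)
Op 6: place BQ@(3,0)
Op 7: place BB@(3,5)
Op 8: place BK@(5,5)
Op 9: place BN@(2,0)
Per-piece attacks for B:
  BR@(1,2): attacks (1,3) (1,1) (1,0) (2,2) (3,2) (4,2) (5,2) (0,2) [ray(0,1) blocked at (1,3)]
  BN@(2,0): attacks (3,2) (4,1) (1,2) (0,1)
  BQ@(3,0): attacks (3,1) (3,2) (3,3) (3,4) (3,5) (4,0) (5,0) (2,0) (4,1) (5,2) (2,1) (1,2) [ray(0,1) blocked at (3,5); ray(1,0) blocked at (5,0); ray(-1,0) blocked at (2,0); ray(-1,1) blocked at (1,2)]
  BB@(3,5): attacks (4,4) (5,3) (2,4) (1,3) [ray(-1,-1) blocked at (1,3)]
  BR@(4,3): attacks (4,4) (4,5) (4,2) (4,1) (4,0) (5,3) (3,3) (2,3) (1,3) [ray(0,1) blocked at (4,5); ray(-1,0) blocked at (1,3)]
  BB@(5,0): attacks (4,1) (3,2) (2,3) (1,4) (0,5)
  BK@(5,5): attacks (5,4) (4,5) (4,4)
B attacks (0,0): no

Answer: no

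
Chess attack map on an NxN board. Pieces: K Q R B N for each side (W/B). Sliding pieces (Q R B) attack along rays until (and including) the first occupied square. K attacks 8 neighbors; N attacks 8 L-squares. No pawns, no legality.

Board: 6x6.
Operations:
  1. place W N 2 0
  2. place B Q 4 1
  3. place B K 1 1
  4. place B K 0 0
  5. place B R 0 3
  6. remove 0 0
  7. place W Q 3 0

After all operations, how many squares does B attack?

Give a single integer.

Op 1: place WN@(2,0)
Op 2: place BQ@(4,1)
Op 3: place BK@(1,1)
Op 4: place BK@(0,0)
Op 5: place BR@(0,3)
Op 6: remove (0,0)
Op 7: place WQ@(3,0)
Per-piece attacks for B:
  BR@(0,3): attacks (0,4) (0,5) (0,2) (0,1) (0,0) (1,3) (2,3) (3,3) (4,3) (5,3)
  BK@(1,1): attacks (1,2) (1,0) (2,1) (0,1) (2,2) (2,0) (0,2) (0,0)
  BQ@(4,1): attacks (4,2) (4,3) (4,4) (4,5) (4,0) (5,1) (3,1) (2,1) (1,1) (5,2) (5,0) (3,2) (2,3) (1,4) (0,5) (3,0) [ray(-1,0) blocked at (1,1); ray(-1,-1) blocked at (3,0)]
Union (27 distinct): (0,0) (0,1) (0,2) (0,4) (0,5) (1,0) (1,1) (1,2) (1,3) (1,4) (2,0) (2,1) (2,2) (2,3) (3,0) (3,1) (3,2) (3,3) (4,0) (4,2) (4,3) (4,4) (4,5) (5,0) (5,1) (5,2) (5,3)

Answer: 27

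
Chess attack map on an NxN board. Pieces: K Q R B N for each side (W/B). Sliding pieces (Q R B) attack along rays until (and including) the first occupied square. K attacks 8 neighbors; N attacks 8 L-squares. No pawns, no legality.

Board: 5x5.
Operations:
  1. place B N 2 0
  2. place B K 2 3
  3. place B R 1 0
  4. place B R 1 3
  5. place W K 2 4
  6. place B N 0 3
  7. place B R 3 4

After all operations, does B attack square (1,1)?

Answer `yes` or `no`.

Op 1: place BN@(2,0)
Op 2: place BK@(2,3)
Op 3: place BR@(1,0)
Op 4: place BR@(1,3)
Op 5: place WK@(2,4)
Op 6: place BN@(0,3)
Op 7: place BR@(3,4)
Per-piece attacks for B:
  BN@(0,3): attacks (2,4) (1,1) (2,2)
  BR@(1,0): attacks (1,1) (1,2) (1,3) (2,0) (0,0) [ray(0,1) blocked at (1,3); ray(1,0) blocked at (2,0)]
  BR@(1,3): attacks (1,4) (1,2) (1,1) (1,0) (2,3) (0,3) [ray(0,-1) blocked at (1,0); ray(1,0) blocked at (2,3); ray(-1,0) blocked at (0,3)]
  BN@(2,0): attacks (3,2) (4,1) (1,2) (0,1)
  BK@(2,3): attacks (2,4) (2,2) (3,3) (1,3) (3,4) (3,2) (1,4) (1,2)
  BR@(3,4): attacks (3,3) (3,2) (3,1) (3,0) (4,4) (2,4) [ray(-1,0) blocked at (2,4)]
B attacks (1,1): yes

Answer: yes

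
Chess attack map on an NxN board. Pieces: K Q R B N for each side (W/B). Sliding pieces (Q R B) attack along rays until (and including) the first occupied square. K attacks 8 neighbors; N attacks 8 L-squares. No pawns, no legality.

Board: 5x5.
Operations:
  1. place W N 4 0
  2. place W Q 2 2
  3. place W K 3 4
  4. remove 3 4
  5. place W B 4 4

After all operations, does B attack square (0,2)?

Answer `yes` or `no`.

Op 1: place WN@(4,0)
Op 2: place WQ@(2,2)
Op 3: place WK@(3,4)
Op 4: remove (3,4)
Op 5: place WB@(4,4)
Per-piece attacks for B:
B attacks (0,2): no

Answer: no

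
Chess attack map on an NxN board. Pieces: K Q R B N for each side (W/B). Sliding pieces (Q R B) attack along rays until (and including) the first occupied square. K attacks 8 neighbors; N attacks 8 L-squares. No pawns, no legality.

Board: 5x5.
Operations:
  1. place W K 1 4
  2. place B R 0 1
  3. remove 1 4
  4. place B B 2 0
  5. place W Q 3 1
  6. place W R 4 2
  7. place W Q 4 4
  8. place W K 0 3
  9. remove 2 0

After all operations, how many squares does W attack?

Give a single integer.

Answer: 21

Derivation:
Op 1: place WK@(1,4)
Op 2: place BR@(0,1)
Op 3: remove (1,4)
Op 4: place BB@(2,0)
Op 5: place WQ@(3,1)
Op 6: place WR@(4,2)
Op 7: place WQ@(4,4)
Op 8: place WK@(0,3)
Op 9: remove (2,0)
Per-piece attacks for W:
  WK@(0,3): attacks (0,4) (0,2) (1,3) (1,4) (1,2)
  WQ@(3,1): attacks (3,2) (3,3) (3,4) (3,0) (4,1) (2,1) (1,1) (0,1) (4,2) (4,0) (2,2) (1,3) (0,4) (2,0) [ray(-1,0) blocked at (0,1); ray(1,1) blocked at (4,2)]
  WR@(4,2): attacks (4,3) (4,4) (4,1) (4,0) (3,2) (2,2) (1,2) (0,2) [ray(0,1) blocked at (4,4)]
  WQ@(4,4): attacks (4,3) (4,2) (3,4) (2,4) (1,4) (0,4) (3,3) (2,2) (1,1) (0,0) [ray(0,-1) blocked at (4,2)]
Union (21 distinct): (0,0) (0,1) (0,2) (0,4) (1,1) (1,2) (1,3) (1,4) (2,0) (2,1) (2,2) (2,4) (3,0) (3,2) (3,3) (3,4) (4,0) (4,1) (4,2) (4,3) (4,4)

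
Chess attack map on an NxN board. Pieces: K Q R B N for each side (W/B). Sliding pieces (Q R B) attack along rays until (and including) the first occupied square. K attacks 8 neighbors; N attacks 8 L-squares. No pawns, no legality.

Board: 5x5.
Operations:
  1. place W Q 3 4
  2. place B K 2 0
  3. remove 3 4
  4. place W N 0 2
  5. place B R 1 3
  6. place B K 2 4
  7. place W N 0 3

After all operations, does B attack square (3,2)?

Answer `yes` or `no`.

Answer: no

Derivation:
Op 1: place WQ@(3,4)
Op 2: place BK@(2,0)
Op 3: remove (3,4)
Op 4: place WN@(0,2)
Op 5: place BR@(1,3)
Op 6: place BK@(2,4)
Op 7: place WN@(0,3)
Per-piece attacks for B:
  BR@(1,3): attacks (1,4) (1,2) (1,1) (1,0) (2,3) (3,3) (4,3) (0,3) [ray(-1,0) blocked at (0,3)]
  BK@(2,0): attacks (2,1) (3,0) (1,0) (3,1) (1,1)
  BK@(2,4): attacks (2,3) (3,4) (1,4) (3,3) (1,3)
B attacks (3,2): no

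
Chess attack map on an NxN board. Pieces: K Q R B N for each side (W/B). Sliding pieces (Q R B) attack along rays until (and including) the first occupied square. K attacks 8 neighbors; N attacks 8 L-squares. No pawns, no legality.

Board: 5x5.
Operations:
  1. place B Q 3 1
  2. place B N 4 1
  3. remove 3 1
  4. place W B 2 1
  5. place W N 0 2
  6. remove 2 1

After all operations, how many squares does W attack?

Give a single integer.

Answer: 4

Derivation:
Op 1: place BQ@(3,1)
Op 2: place BN@(4,1)
Op 3: remove (3,1)
Op 4: place WB@(2,1)
Op 5: place WN@(0,2)
Op 6: remove (2,1)
Per-piece attacks for W:
  WN@(0,2): attacks (1,4) (2,3) (1,0) (2,1)
Union (4 distinct): (1,0) (1,4) (2,1) (2,3)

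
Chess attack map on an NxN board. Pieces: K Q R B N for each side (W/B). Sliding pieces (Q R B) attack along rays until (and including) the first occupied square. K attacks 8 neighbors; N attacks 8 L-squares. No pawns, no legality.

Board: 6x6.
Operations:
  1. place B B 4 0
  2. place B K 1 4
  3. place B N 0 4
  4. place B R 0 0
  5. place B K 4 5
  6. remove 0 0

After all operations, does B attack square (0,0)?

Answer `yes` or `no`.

Answer: no

Derivation:
Op 1: place BB@(4,0)
Op 2: place BK@(1,4)
Op 3: place BN@(0,4)
Op 4: place BR@(0,0)
Op 5: place BK@(4,5)
Op 6: remove (0,0)
Per-piece attacks for B:
  BN@(0,4): attacks (2,5) (1,2) (2,3)
  BK@(1,4): attacks (1,5) (1,3) (2,4) (0,4) (2,5) (2,3) (0,5) (0,3)
  BB@(4,0): attacks (5,1) (3,1) (2,2) (1,3) (0,4) [ray(-1,1) blocked at (0,4)]
  BK@(4,5): attacks (4,4) (5,5) (3,5) (5,4) (3,4)
B attacks (0,0): no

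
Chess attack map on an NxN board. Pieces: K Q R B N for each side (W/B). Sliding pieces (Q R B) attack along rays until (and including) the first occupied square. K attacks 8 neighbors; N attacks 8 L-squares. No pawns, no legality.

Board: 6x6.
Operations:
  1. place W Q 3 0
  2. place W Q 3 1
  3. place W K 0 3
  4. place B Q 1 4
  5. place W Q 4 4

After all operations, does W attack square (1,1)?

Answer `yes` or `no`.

Answer: yes

Derivation:
Op 1: place WQ@(3,0)
Op 2: place WQ@(3,1)
Op 3: place WK@(0,3)
Op 4: place BQ@(1,4)
Op 5: place WQ@(4,4)
Per-piece attacks for W:
  WK@(0,3): attacks (0,4) (0,2) (1,3) (1,4) (1,2)
  WQ@(3,0): attacks (3,1) (4,0) (5,0) (2,0) (1,0) (0,0) (4,1) (5,2) (2,1) (1,2) (0,3) [ray(0,1) blocked at (3,1); ray(-1,1) blocked at (0,3)]
  WQ@(3,1): attacks (3,2) (3,3) (3,4) (3,5) (3,0) (4,1) (5,1) (2,1) (1,1) (0,1) (4,2) (5,3) (4,0) (2,2) (1,3) (0,4) (2,0) [ray(0,-1) blocked at (3,0)]
  WQ@(4,4): attacks (4,5) (4,3) (4,2) (4,1) (4,0) (5,4) (3,4) (2,4) (1,4) (5,5) (5,3) (3,5) (3,3) (2,2) (1,1) (0,0) [ray(-1,0) blocked at (1,4)]
W attacks (1,1): yes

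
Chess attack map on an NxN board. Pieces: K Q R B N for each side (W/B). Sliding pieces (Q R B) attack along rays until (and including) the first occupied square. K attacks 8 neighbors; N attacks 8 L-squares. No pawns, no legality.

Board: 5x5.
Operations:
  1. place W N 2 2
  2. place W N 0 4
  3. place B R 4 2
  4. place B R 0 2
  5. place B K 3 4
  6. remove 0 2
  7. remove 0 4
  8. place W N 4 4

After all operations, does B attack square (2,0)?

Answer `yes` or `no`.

Answer: no

Derivation:
Op 1: place WN@(2,2)
Op 2: place WN@(0,4)
Op 3: place BR@(4,2)
Op 4: place BR@(0,2)
Op 5: place BK@(3,4)
Op 6: remove (0,2)
Op 7: remove (0,4)
Op 8: place WN@(4,4)
Per-piece attacks for B:
  BK@(3,4): attacks (3,3) (4,4) (2,4) (4,3) (2,3)
  BR@(4,2): attacks (4,3) (4,4) (4,1) (4,0) (3,2) (2,2) [ray(0,1) blocked at (4,4); ray(-1,0) blocked at (2,2)]
B attacks (2,0): no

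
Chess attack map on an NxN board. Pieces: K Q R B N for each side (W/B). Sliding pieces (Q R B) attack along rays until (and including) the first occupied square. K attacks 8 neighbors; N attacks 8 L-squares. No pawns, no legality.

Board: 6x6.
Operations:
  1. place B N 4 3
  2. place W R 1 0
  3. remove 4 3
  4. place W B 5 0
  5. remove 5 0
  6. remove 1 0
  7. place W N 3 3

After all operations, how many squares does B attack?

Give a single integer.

Answer: 0

Derivation:
Op 1: place BN@(4,3)
Op 2: place WR@(1,0)
Op 3: remove (4,3)
Op 4: place WB@(5,0)
Op 5: remove (5,0)
Op 6: remove (1,0)
Op 7: place WN@(3,3)
Per-piece attacks for B:
Union (0 distinct): (none)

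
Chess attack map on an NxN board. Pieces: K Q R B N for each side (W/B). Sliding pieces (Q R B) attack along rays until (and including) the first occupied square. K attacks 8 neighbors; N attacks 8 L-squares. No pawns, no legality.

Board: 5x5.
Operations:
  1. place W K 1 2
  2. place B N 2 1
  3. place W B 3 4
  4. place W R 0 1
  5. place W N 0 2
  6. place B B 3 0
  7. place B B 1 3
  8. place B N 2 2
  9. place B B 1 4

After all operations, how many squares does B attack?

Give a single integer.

Op 1: place WK@(1,2)
Op 2: place BN@(2,1)
Op 3: place WB@(3,4)
Op 4: place WR@(0,1)
Op 5: place WN@(0,2)
Op 6: place BB@(3,0)
Op 7: place BB@(1,3)
Op 8: place BN@(2,2)
Op 9: place BB@(1,4)
Per-piece attacks for B:
  BB@(1,3): attacks (2,4) (2,2) (0,4) (0,2) [ray(1,-1) blocked at (2,2); ray(-1,-1) blocked at (0,2)]
  BB@(1,4): attacks (2,3) (3,2) (4,1) (0,3)
  BN@(2,1): attacks (3,3) (4,2) (1,3) (0,2) (4,0) (0,0)
  BN@(2,2): attacks (3,4) (4,3) (1,4) (0,3) (3,0) (4,1) (1,0) (0,1)
  BB@(3,0): attacks (4,1) (2,1) [ray(-1,1) blocked at (2,1)]
Union (20 distinct): (0,0) (0,1) (0,2) (0,3) (0,4) (1,0) (1,3) (1,4) (2,1) (2,2) (2,3) (2,4) (3,0) (3,2) (3,3) (3,4) (4,0) (4,1) (4,2) (4,3)

Answer: 20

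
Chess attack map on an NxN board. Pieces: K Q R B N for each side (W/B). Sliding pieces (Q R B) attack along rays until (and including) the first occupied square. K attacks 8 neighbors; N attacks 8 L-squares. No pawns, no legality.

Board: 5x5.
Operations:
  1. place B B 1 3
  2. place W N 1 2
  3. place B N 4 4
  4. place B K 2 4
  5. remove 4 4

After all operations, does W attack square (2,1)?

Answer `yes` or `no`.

Op 1: place BB@(1,3)
Op 2: place WN@(1,2)
Op 3: place BN@(4,4)
Op 4: place BK@(2,4)
Op 5: remove (4,4)
Per-piece attacks for W:
  WN@(1,2): attacks (2,4) (3,3) (0,4) (2,0) (3,1) (0,0)
W attacks (2,1): no

Answer: no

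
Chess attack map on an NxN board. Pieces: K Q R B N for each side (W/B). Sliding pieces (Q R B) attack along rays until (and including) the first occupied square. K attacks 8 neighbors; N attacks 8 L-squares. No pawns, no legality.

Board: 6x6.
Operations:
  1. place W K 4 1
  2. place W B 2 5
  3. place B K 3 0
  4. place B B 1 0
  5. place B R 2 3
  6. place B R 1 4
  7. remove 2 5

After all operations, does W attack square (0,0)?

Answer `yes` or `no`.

Answer: no

Derivation:
Op 1: place WK@(4,1)
Op 2: place WB@(2,5)
Op 3: place BK@(3,0)
Op 4: place BB@(1,0)
Op 5: place BR@(2,3)
Op 6: place BR@(1,4)
Op 7: remove (2,5)
Per-piece attacks for W:
  WK@(4,1): attacks (4,2) (4,0) (5,1) (3,1) (5,2) (5,0) (3,2) (3,0)
W attacks (0,0): no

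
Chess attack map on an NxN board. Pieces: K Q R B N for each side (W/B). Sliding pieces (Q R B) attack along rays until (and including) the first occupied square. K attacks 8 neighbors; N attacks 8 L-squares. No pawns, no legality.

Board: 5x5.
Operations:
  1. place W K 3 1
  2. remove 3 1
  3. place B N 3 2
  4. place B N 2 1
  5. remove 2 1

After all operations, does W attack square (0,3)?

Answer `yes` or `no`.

Answer: no

Derivation:
Op 1: place WK@(3,1)
Op 2: remove (3,1)
Op 3: place BN@(3,2)
Op 4: place BN@(2,1)
Op 5: remove (2,1)
Per-piece attacks for W:
W attacks (0,3): no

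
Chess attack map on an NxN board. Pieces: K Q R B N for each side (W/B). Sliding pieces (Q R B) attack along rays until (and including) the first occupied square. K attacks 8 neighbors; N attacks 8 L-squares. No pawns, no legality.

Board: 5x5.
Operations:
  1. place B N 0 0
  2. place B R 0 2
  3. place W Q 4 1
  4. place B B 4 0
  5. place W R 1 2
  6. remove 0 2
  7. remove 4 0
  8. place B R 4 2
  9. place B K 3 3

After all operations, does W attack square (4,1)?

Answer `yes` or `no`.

Answer: no

Derivation:
Op 1: place BN@(0,0)
Op 2: place BR@(0,2)
Op 3: place WQ@(4,1)
Op 4: place BB@(4,0)
Op 5: place WR@(1,2)
Op 6: remove (0,2)
Op 7: remove (4,0)
Op 8: place BR@(4,2)
Op 9: place BK@(3,3)
Per-piece attacks for W:
  WR@(1,2): attacks (1,3) (1,4) (1,1) (1,0) (2,2) (3,2) (4,2) (0,2) [ray(1,0) blocked at (4,2)]
  WQ@(4,1): attacks (4,2) (4,0) (3,1) (2,1) (1,1) (0,1) (3,2) (2,3) (1,4) (3,0) [ray(0,1) blocked at (4,2)]
W attacks (4,1): no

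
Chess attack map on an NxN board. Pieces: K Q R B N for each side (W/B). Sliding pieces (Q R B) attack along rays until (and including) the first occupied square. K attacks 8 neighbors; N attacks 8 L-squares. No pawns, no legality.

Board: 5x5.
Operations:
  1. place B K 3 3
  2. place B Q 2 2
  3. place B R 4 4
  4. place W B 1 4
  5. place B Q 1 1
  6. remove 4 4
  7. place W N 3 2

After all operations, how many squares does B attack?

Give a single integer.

Op 1: place BK@(3,3)
Op 2: place BQ@(2,2)
Op 3: place BR@(4,4)
Op 4: place WB@(1,4)
Op 5: place BQ@(1,1)
Op 6: remove (4,4)
Op 7: place WN@(3,2)
Per-piece attacks for B:
  BQ@(1,1): attacks (1,2) (1,3) (1,4) (1,0) (2,1) (3,1) (4,1) (0,1) (2,2) (2,0) (0,2) (0,0) [ray(0,1) blocked at (1,4); ray(1,1) blocked at (2,2)]
  BQ@(2,2): attacks (2,3) (2,4) (2,1) (2,0) (3,2) (1,2) (0,2) (3,3) (3,1) (4,0) (1,3) (0,4) (1,1) [ray(1,0) blocked at (3,2); ray(1,1) blocked at (3,3); ray(-1,-1) blocked at (1,1)]
  BK@(3,3): attacks (3,4) (3,2) (4,3) (2,3) (4,4) (4,2) (2,4) (2,2)
Union (23 distinct): (0,0) (0,1) (0,2) (0,4) (1,0) (1,1) (1,2) (1,3) (1,4) (2,0) (2,1) (2,2) (2,3) (2,4) (3,1) (3,2) (3,3) (3,4) (4,0) (4,1) (4,2) (4,3) (4,4)

Answer: 23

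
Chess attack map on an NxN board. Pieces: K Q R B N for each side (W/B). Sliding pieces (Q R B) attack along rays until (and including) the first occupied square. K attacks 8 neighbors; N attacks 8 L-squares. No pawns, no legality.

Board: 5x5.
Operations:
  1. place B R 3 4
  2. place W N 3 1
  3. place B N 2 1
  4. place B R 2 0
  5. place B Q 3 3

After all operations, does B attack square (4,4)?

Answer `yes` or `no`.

Answer: yes

Derivation:
Op 1: place BR@(3,4)
Op 2: place WN@(3,1)
Op 3: place BN@(2,1)
Op 4: place BR@(2,0)
Op 5: place BQ@(3,3)
Per-piece attacks for B:
  BR@(2,0): attacks (2,1) (3,0) (4,0) (1,0) (0,0) [ray(0,1) blocked at (2,1)]
  BN@(2,1): attacks (3,3) (4,2) (1,3) (0,2) (4,0) (0,0)
  BQ@(3,3): attacks (3,4) (3,2) (3,1) (4,3) (2,3) (1,3) (0,3) (4,4) (4,2) (2,4) (2,2) (1,1) (0,0) [ray(0,1) blocked at (3,4); ray(0,-1) blocked at (3,1)]
  BR@(3,4): attacks (3,3) (4,4) (2,4) (1,4) (0,4) [ray(0,-1) blocked at (3,3)]
B attacks (4,4): yes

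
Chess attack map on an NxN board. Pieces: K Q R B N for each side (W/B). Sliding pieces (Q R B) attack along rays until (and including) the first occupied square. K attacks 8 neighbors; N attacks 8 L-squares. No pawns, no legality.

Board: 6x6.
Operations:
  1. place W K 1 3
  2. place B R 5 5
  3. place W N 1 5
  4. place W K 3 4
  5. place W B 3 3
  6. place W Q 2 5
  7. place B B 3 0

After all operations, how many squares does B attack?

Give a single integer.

Op 1: place WK@(1,3)
Op 2: place BR@(5,5)
Op 3: place WN@(1,5)
Op 4: place WK@(3,4)
Op 5: place WB@(3,3)
Op 6: place WQ@(2,5)
Op 7: place BB@(3,0)
Per-piece attacks for B:
  BB@(3,0): attacks (4,1) (5,2) (2,1) (1,2) (0,3)
  BR@(5,5): attacks (5,4) (5,3) (5,2) (5,1) (5,0) (4,5) (3,5) (2,5) [ray(-1,0) blocked at (2,5)]
Union (12 distinct): (0,3) (1,2) (2,1) (2,5) (3,5) (4,1) (4,5) (5,0) (5,1) (5,2) (5,3) (5,4)

Answer: 12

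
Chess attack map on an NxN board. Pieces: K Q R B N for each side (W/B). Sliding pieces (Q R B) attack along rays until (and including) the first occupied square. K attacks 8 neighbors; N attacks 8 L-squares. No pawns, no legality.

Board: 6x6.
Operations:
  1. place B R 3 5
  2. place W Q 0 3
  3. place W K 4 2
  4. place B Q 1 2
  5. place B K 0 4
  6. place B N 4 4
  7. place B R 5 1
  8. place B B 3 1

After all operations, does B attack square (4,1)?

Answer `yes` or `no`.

Answer: yes

Derivation:
Op 1: place BR@(3,5)
Op 2: place WQ@(0,3)
Op 3: place WK@(4,2)
Op 4: place BQ@(1,2)
Op 5: place BK@(0,4)
Op 6: place BN@(4,4)
Op 7: place BR@(5,1)
Op 8: place BB@(3,1)
Per-piece attacks for B:
  BK@(0,4): attacks (0,5) (0,3) (1,4) (1,5) (1,3)
  BQ@(1,2): attacks (1,3) (1,4) (1,5) (1,1) (1,0) (2,2) (3,2) (4,2) (0,2) (2,3) (3,4) (4,5) (2,1) (3,0) (0,3) (0,1) [ray(1,0) blocked at (4,2); ray(-1,1) blocked at (0,3)]
  BB@(3,1): attacks (4,2) (4,0) (2,2) (1,3) (0,4) (2,0) [ray(1,1) blocked at (4,2); ray(-1,1) blocked at (0,4)]
  BR@(3,5): attacks (3,4) (3,3) (3,2) (3,1) (4,5) (5,5) (2,5) (1,5) (0,5) [ray(0,-1) blocked at (3,1)]
  BN@(4,4): attacks (2,5) (5,2) (3,2) (2,3)
  BR@(5,1): attacks (5,2) (5,3) (5,4) (5,5) (5,0) (4,1) (3,1) [ray(-1,0) blocked at (3,1)]
B attacks (4,1): yes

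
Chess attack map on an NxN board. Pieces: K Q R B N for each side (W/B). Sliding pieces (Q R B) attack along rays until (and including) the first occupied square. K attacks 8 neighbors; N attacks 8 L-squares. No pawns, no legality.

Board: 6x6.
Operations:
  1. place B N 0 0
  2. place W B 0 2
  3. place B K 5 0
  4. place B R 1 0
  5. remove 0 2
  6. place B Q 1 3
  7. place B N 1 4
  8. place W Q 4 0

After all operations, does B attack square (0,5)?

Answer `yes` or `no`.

Answer: no

Derivation:
Op 1: place BN@(0,0)
Op 2: place WB@(0,2)
Op 3: place BK@(5,0)
Op 4: place BR@(1,0)
Op 5: remove (0,2)
Op 6: place BQ@(1,3)
Op 7: place BN@(1,4)
Op 8: place WQ@(4,0)
Per-piece attacks for B:
  BN@(0,0): attacks (1,2) (2,1)
  BR@(1,0): attacks (1,1) (1,2) (1,3) (2,0) (3,0) (4,0) (0,0) [ray(0,1) blocked at (1,3); ray(1,0) blocked at (4,0); ray(-1,0) blocked at (0,0)]
  BQ@(1,3): attacks (1,4) (1,2) (1,1) (1,0) (2,3) (3,3) (4,3) (5,3) (0,3) (2,4) (3,5) (2,2) (3,1) (4,0) (0,4) (0,2) [ray(0,1) blocked at (1,4); ray(0,-1) blocked at (1,0); ray(1,-1) blocked at (4,0)]
  BN@(1,4): attacks (3,5) (2,2) (3,3) (0,2)
  BK@(5,0): attacks (5,1) (4,0) (4,1)
B attacks (0,5): no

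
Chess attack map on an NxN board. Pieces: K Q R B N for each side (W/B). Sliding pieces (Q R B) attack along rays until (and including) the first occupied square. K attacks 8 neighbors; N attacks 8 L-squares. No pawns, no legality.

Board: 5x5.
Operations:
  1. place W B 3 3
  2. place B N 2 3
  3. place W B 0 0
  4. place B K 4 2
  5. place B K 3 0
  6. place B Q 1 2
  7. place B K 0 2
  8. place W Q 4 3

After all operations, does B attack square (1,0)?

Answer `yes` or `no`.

Answer: yes

Derivation:
Op 1: place WB@(3,3)
Op 2: place BN@(2,3)
Op 3: place WB@(0,0)
Op 4: place BK@(4,2)
Op 5: place BK@(3,0)
Op 6: place BQ@(1,2)
Op 7: place BK@(0,2)
Op 8: place WQ@(4,3)
Per-piece attacks for B:
  BK@(0,2): attacks (0,3) (0,1) (1,2) (1,3) (1,1)
  BQ@(1,2): attacks (1,3) (1,4) (1,1) (1,0) (2,2) (3,2) (4,2) (0,2) (2,3) (2,1) (3,0) (0,3) (0,1) [ray(1,0) blocked at (4,2); ray(-1,0) blocked at (0,2); ray(1,1) blocked at (2,3); ray(1,-1) blocked at (3,0)]
  BN@(2,3): attacks (4,4) (0,4) (3,1) (4,2) (1,1) (0,2)
  BK@(3,0): attacks (3,1) (4,0) (2,0) (4,1) (2,1)
  BK@(4,2): attacks (4,3) (4,1) (3,2) (3,3) (3,1)
B attacks (1,0): yes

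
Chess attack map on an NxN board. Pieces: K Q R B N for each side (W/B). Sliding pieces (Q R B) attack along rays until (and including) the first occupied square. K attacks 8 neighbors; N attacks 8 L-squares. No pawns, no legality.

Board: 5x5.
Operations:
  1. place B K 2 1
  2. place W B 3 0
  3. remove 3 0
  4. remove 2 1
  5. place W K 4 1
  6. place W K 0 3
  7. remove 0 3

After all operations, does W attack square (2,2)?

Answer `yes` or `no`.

Op 1: place BK@(2,1)
Op 2: place WB@(3,0)
Op 3: remove (3,0)
Op 4: remove (2,1)
Op 5: place WK@(4,1)
Op 6: place WK@(0,3)
Op 7: remove (0,3)
Per-piece attacks for W:
  WK@(4,1): attacks (4,2) (4,0) (3,1) (3,2) (3,0)
W attacks (2,2): no

Answer: no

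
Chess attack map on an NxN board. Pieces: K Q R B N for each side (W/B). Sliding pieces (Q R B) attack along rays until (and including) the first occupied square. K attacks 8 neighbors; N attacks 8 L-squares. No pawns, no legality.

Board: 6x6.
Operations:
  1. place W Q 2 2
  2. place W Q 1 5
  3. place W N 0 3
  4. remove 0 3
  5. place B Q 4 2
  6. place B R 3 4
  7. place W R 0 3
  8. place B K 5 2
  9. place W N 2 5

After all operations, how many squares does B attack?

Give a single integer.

Op 1: place WQ@(2,2)
Op 2: place WQ@(1,5)
Op 3: place WN@(0,3)
Op 4: remove (0,3)
Op 5: place BQ@(4,2)
Op 6: place BR@(3,4)
Op 7: place WR@(0,3)
Op 8: place BK@(5,2)
Op 9: place WN@(2,5)
Per-piece attacks for B:
  BR@(3,4): attacks (3,5) (3,3) (3,2) (3,1) (3,0) (4,4) (5,4) (2,4) (1,4) (0,4)
  BQ@(4,2): attacks (4,3) (4,4) (4,5) (4,1) (4,0) (5,2) (3,2) (2,2) (5,3) (5,1) (3,3) (2,4) (1,5) (3,1) (2,0) [ray(1,0) blocked at (5,2); ray(-1,0) blocked at (2,2); ray(-1,1) blocked at (1,5)]
  BK@(5,2): attacks (5,3) (5,1) (4,2) (4,3) (4,1)
Union (21 distinct): (0,4) (1,4) (1,5) (2,0) (2,2) (2,4) (3,0) (3,1) (3,2) (3,3) (3,5) (4,0) (4,1) (4,2) (4,3) (4,4) (4,5) (5,1) (5,2) (5,3) (5,4)

Answer: 21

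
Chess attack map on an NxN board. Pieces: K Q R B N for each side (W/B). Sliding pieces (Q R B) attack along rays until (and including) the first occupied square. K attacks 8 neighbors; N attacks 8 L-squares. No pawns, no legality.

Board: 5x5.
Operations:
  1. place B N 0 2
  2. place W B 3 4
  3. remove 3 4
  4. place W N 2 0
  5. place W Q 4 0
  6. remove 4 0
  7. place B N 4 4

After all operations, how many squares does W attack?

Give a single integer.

Answer: 4

Derivation:
Op 1: place BN@(0,2)
Op 2: place WB@(3,4)
Op 3: remove (3,4)
Op 4: place WN@(2,0)
Op 5: place WQ@(4,0)
Op 6: remove (4,0)
Op 7: place BN@(4,4)
Per-piece attacks for W:
  WN@(2,0): attacks (3,2) (4,1) (1,2) (0,1)
Union (4 distinct): (0,1) (1,2) (3,2) (4,1)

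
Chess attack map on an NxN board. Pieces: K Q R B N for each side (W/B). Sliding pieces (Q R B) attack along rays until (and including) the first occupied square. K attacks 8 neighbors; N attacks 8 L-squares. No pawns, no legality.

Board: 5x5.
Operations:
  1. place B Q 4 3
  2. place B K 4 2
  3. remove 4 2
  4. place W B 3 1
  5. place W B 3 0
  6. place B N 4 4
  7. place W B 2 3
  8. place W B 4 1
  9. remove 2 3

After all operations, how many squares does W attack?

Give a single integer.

Answer: 14

Derivation:
Op 1: place BQ@(4,3)
Op 2: place BK@(4,2)
Op 3: remove (4,2)
Op 4: place WB@(3,1)
Op 5: place WB@(3,0)
Op 6: place BN@(4,4)
Op 7: place WB@(2,3)
Op 8: place WB@(4,1)
Op 9: remove (2,3)
Per-piece attacks for W:
  WB@(3,0): attacks (4,1) (2,1) (1,2) (0,3) [ray(1,1) blocked at (4,1)]
  WB@(3,1): attacks (4,2) (4,0) (2,2) (1,3) (0,4) (2,0)
  WB@(4,1): attacks (3,2) (2,3) (1,4) (3,0) [ray(-1,-1) blocked at (3,0)]
Union (14 distinct): (0,3) (0,4) (1,2) (1,3) (1,4) (2,0) (2,1) (2,2) (2,3) (3,0) (3,2) (4,0) (4,1) (4,2)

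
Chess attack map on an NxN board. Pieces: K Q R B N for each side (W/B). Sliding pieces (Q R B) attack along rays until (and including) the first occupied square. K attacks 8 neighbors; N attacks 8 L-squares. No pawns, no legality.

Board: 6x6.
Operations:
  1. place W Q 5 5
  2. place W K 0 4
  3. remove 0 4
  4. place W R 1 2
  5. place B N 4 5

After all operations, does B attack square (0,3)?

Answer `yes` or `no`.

Op 1: place WQ@(5,5)
Op 2: place WK@(0,4)
Op 3: remove (0,4)
Op 4: place WR@(1,2)
Op 5: place BN@(4,5)
Per-piece attacks for B:
  BN@(4,5): attacks (5,3) (3,3) (2,4)
B attacks (0,3): no

Answer: no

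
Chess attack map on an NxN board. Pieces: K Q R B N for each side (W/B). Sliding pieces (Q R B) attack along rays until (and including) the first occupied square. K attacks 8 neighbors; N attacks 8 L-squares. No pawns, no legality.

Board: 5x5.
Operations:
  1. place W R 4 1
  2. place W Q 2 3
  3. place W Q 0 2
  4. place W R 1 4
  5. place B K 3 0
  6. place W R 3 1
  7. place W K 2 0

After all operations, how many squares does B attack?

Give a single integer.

Answer: 5

Derivation:
Op 1: place WR@(4,1)
Op 2: place WQ@(2,3)
Op 3: place WQ@(0,2)
Op 4: place WR@(1,4)
Op 5: place BK@(3,0)
Op 6: place WR@(3,1)
Op 7: place WK@(2,0)
Per-piece attacks for B:
  BK@(3,0): attacks (3,1) (4,0) (2,0) (4,1) (2,1)
Union (5 distinct): (2,0) (2,1) (3,1) (4,0) (4,1)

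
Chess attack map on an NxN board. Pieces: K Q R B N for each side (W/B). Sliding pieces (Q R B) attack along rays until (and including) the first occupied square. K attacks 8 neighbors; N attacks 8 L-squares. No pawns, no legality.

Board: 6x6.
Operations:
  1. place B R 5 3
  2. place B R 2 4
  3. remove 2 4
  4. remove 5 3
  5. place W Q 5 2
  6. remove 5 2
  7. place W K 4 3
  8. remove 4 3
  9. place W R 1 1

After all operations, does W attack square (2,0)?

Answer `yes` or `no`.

Op 1: place BR@(5,3)
Op 2: place BR@(2,4)
Op 3: remove (2,4)
Op 4: remove (5,3)
Op 5: place WQ@(5,2)
Op 6: remove (5,2)
Op 7: place WK@(4,3)
Op 8: remove (4,3)
Op 9: place WR@(1,1)
Per-piece attacks for W:
  WR@(1,1): attacks (1,2) (1,3) (1,4) (1,5) (1,0) (2,1) (3,1) (4,1) (5,1) (0,1)
W attacks (2,0): no

Answer: no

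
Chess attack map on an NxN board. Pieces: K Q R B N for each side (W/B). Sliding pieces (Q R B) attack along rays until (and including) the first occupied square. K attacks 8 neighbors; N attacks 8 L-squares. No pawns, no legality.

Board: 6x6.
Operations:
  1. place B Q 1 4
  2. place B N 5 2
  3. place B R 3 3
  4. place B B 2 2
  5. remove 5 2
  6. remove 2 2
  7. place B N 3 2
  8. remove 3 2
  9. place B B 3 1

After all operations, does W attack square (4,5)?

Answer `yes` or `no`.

Answer: no

Derivation:
Op 1: place BQ@(1,4)
Op 2: place BN@(5,2)
Op 3: place BR@(3,3)
Op 4: place BB@(2,2)
Op 5: remove (5,2)
Op 6: remove (2,2)
Op 7: place BN@(3,2)
Op 8: remove (3,2)
Op 9: place BB@(3,1)
Per-piece attacks for W:
W attacks (4,5): no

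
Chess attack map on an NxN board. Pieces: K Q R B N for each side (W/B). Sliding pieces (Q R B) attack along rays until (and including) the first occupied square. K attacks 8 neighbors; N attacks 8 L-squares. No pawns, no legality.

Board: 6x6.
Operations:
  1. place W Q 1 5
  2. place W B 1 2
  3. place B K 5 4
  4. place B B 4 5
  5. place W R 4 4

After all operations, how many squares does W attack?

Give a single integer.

Op 1: place WQ@(1,5)
Op 2: place WB@(1,2)
Op 3: place BK@(5,4)
Op 4: place BB@(4,5)
Op 5: place WR@(4,4)
Per-piece attacks for W:
  WB@(1,2): attacks (2,3) (3,4) (4,5) (2,1) (3,0) (0,3) (0,1) [ray(1,1) blocked at (4,5)]
  WQ@(1,5): attacks (1,4) (1,3) (1,2) (2,5) (3,5) (4,5) (0,5) (2,4) (3,3) (4,2) (5,1) (0,4) [ray(0,-1) blocked at (1,2); ray(1,0) blocked at (4,5)]
  WR@(4,4): attacks (4,5) (4,3) (4,2) (4,1) (4,0) (5,4) (3,4) (2,4) (1,4) (0,4) [ray(0,1) blocked at (4,5); ray(1,0) blocked at (5,4)]
Union (22 distinct): (0,1) (0,3) (0,4) (0,5) (1,2) (1,3) (1,4) (2,1) (2,3) (2,4) (2,5) (3,0) (3,3) (3,4) (3,5) (4,0) (4,1) (4,2) (4,3) (4,5) (5,1) (5,4)

Answer: 22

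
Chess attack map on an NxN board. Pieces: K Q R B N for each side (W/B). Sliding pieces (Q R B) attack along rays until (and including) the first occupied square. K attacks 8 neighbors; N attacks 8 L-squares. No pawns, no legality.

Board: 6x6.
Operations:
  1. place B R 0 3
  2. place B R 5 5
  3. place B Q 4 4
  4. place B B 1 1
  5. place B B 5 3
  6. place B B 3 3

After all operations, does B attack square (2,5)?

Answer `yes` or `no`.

Op 1: place BR@(0,3)
Op 2: place BR@(5,5)
Op 3: place BQ@(4,4)
Op 4: place BB@(1,1)
Op 5: place BB@(5,3)
Op 6: place BB@(3,3)
Per-piece attacks for B:
  BR@(0,3): attacks (0,4) (0,5) (0,2) (0,1) (0,0) (1,3) (2,3) (3,3) [ray(1,0) blocked at (3,3)]
  BB@(1,1): attacks (2,2) (3,3) (2,0) (0,2) (0,0) [ray(1,1) blocked at (3,3)]
  BB@(3,3): attacks (4,4) (4,2) (5,1) (2,4) (1,5) (2,2) (1,1) [ray(1,1) blocked at (4,4); ray(-1,-1) blocked at (1,1)]
  BQ@(4,4): attacks (4,5) (4,3) (4,2) (4,1) (4,0) (5,4) (3,4) (2,4) (1,4) (0,4) (5,5) (5,3) (3,5) (3,3) [ray(1,1) blocked at (5,5); ray(1,-1) blocked at (5,3); ray(-1,-1) blocked at (3,3)]
  BB@(5,3): attacks (4,4) (4,2) (3,1) (2,0) [ray(-1,1) blocked at (4,4)]
  BR@(5,5): attacks (5,4) (5,3) (4,5) (3,5) (2,5) (1,5) (0,5) [ray(0,-1) blocked at (5,3)]
B attacks (2,5): yes

Answer: yes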